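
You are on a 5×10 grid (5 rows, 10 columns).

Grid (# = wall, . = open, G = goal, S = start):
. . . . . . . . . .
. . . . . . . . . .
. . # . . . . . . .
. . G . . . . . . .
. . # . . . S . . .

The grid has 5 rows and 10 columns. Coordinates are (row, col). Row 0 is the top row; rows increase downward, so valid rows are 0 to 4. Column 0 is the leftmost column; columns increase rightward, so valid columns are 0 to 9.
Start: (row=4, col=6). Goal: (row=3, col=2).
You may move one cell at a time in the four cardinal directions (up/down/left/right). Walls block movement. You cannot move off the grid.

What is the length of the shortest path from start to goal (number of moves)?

Answer: Shortest path length: 5

Derivation:
BFS from (row=4, col=6) until reaching (row=3, col=2):
  Distance 0: (row=4, col=6)
  Distance 1: (row=3, col=6), (row=4, col=5), (row=4, col=7)
  Distance 2: (row=2, col=6), (row=3, col=5), (row=3, col=7), (row=4, col=4), (row=4, col=8)
  Distance 3: (row=1, col=6), (row=2, col=5), (row=2, col=7), (row=3, col=4), (row=3, col=8), (row=4, col=3), (row=4, col=9)
  Distance 4: (row=0, col=6), (row=1, col=5), (row=1, col=7), (row=2, col=4), (row=2, col=8), (row=3, col=3), (row=3, col=9)
  Distance 5: (row=0, col=5), (row=0, col=7), (row=1, col=4), (row=1, col=8), (row=2, col=3), (row=2, col=9), (row=3, col=2)  <- goal reached here
One shortest path (5 moves): (row=4, col=6) -> (row=4, col=5) -> (row=4, col=4) -> (row=4, col=3) -> (row=3, col=3) -> (row=3, col=2)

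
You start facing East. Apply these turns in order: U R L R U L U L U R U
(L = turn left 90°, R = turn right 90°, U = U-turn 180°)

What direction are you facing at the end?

Start: East
  U (U-turn (180°)) -> West
  R (right (90° clockwise)) -> North
  L (left (90° counter-clockwise)) -> West
  R (right (90° clockwise)) -> North
  U (U-turn (180°)) -> South
  L (left (90° counter-clockwise)) -> East
  U (U-turn (180°)) -> West
  L (left (90° counter-clockwise)) -> South
  U (U-turn (180°)) -> North
  R (right (90° clockwise)) -> East
  U (U-turn (180°)) -> West
Final: West

Answer: Final heading: West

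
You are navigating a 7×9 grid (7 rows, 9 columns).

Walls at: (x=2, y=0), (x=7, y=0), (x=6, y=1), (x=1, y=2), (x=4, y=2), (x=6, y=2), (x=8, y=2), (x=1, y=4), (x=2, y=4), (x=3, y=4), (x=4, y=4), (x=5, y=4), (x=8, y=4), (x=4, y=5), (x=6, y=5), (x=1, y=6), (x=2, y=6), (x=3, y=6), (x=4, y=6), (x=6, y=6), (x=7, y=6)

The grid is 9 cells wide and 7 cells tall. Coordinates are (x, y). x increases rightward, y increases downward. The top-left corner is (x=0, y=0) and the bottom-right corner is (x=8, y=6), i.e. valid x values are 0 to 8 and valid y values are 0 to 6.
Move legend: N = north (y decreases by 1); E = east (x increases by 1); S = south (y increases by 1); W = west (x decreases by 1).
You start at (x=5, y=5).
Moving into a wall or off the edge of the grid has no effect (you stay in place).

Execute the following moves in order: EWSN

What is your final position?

Start: (x=5, y=5)
  E (east): blocked, stay at (x=5, y=5)
  W (west): blocked, stay at (x=5, y=5)
  S (south): (x=5, y=5) -> (x=5, y=6)
  N (north): (x=5, y=6) -> (x=5, y=5)
Final: (x=5, y=5)

Answer: Final position: (x=5, y=5)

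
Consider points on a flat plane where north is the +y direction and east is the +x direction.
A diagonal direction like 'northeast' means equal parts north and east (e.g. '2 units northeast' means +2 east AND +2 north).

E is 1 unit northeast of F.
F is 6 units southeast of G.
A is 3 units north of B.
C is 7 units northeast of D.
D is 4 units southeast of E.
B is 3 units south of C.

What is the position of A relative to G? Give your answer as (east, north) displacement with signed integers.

Answer: A is at (east=18, north=-2) relative to G.

Derivation:
Place G at the origin (east=0, north=0).
  F is 6 units southeast of G: delta (east=+6, north=-6); F at (east=6, north=-6).
  E is 1 unit northeast of F: delta (east=+1, north=+1); E at (east=7, north=-5).
  D is 4 units southeast of E: delta (east=+4, north=-4); D at (east=11, north=-9).
  C is 7 units northeast of D: delta (east=+7, north=+7); C at (east=18, north=-2).
  B is 3 units south of C: delta (east=+0, north=-3); B at (east=18, north=-5).
  A is 3 units north of B: delta (east=+0, north=+3); A at (east=18, north=-2).
Therefore A relative to G: (east=18, north=-2).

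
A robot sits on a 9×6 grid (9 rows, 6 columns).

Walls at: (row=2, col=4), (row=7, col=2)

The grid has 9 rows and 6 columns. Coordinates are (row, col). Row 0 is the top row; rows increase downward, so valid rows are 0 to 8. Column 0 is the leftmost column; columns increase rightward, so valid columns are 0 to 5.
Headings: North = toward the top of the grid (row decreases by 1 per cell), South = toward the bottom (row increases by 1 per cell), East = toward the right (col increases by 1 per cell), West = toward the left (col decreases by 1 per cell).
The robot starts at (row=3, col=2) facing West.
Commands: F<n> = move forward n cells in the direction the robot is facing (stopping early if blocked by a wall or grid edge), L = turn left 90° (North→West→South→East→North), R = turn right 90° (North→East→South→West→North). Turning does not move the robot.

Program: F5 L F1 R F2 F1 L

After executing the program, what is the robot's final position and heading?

Start: (row=3, col=2), facing West
  F5: move forward 2/5 (blocked), now at (row=3, col=0)
  L: turn left, now facing South
  F1: move forward 1, now at (row=4, col=0)
  R: turn right, now facing West
  F2: move forward 0/2 (blocked), now at (row=4, col=0)
  F1: move forward 0/1 (blocked), now at (row=4, col=0)
  L: turn left, now facing South
Final: (row=4, col=0), facing South

Answer: Final position: (row=4, col=0), facing South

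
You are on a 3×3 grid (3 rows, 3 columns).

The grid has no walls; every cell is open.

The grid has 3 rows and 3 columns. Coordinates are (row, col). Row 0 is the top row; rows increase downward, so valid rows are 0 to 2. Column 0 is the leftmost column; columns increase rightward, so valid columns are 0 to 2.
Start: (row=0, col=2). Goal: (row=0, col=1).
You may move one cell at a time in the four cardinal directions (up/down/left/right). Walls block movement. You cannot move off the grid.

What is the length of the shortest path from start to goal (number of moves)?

Answer: Shortest path length: 1

Derivation:
BFS from (row=0, col=2) until reaching (row=0, col=1):
  Distance 0: (row=0, col=2)
  Distance 1: (row=0, col=1), (row=1, col=2)  <- goal reached here
One shortest path (1 moves): (row=0, col=2) -> (row=0, col=1)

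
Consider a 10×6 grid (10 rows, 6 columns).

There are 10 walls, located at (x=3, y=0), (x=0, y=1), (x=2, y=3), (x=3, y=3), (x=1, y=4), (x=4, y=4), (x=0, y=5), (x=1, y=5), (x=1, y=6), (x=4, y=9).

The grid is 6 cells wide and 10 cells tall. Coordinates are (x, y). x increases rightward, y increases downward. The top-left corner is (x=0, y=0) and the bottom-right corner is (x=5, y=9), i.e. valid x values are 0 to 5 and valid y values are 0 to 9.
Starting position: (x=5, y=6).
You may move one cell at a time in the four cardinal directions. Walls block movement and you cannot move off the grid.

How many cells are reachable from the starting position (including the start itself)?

Answer: Reachable cells: 50

Derivation:
BFS flood-fill from (x=5, y=6):
  Distance 0: (x=5, y=6)
  Distance 1: (x=5, y=5), (x=4, y=6), (x=5, y=7)
  Distance 2: (x=5, y=4), (x=4, y=5), (x=3, y=6), (x=4, y=7), (x=5, y=8)
  Distance 3: (x=5, y=3), (x=3, y=5), (x=2, y=6), (x=3, y=7), (x=4, y=8), (x=5, y=9)
  Distance 4: (x=5, y=2), (x=4, y=3), (x=3, y=4), (x=2, y=5), (x=2, y=7), (x=3, y=8)
  Distance 5: (x=5, y=1), (x=4, y=2), (x=2, y=4), (x=1, y=7), (x=2, y=8), (x=3, y=9)
  Distance 6: (x=5, y=0), (x=4, y=1), (x=3, y=2), (x=0, y=7), (x=1, y=8), (x=2, y=9)
  Distance 7: (x=4, y=0), (x=3, y=1), (x=2, y=2), (x=0, y=6), (x=0, y=8), (x=1, y=9)
  Distance 8: (x=2, y=1), (x=1, y=2), (x=0, y=9)
  Distance 9: (x=2, y=0), (x=1, y=1), (x=0, y=2), (x=1, y=3)
  Distance 10: (x=1, y=0), (x=0, y=3)
  Distance 11: (x=0, y=0), (x=0, y=4)
Total reachable: 50 (grid has 50 open cells total)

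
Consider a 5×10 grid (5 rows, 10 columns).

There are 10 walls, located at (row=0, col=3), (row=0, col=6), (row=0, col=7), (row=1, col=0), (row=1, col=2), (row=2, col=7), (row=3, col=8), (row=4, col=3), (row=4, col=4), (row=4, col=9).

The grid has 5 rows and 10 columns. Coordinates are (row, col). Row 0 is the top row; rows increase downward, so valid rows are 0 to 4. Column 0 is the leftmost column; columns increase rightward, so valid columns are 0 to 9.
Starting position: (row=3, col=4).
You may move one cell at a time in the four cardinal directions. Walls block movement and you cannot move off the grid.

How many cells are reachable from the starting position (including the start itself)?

Answer: Reachable cells: 40

Derivation:
BFS flood-fill from (row=3, col=4):
  Distance 0: (row=3, col=4)
  Distance 1: (row=2, col=4), (row=3, col=3), (row=3, col=5)
  Distance 2: (row=1, col=4), (row=2, col=3), (row=2, col=5), (row=3, col=2), (row=3, col=6), (row=4, col=5)
  Distance 3: (row=0, col=4), (row=1, col=3), (row=1, col=5), (row=2, col=2), (row=2, col=6), (row=3, col=1), (row=3, col=7), (row=4, col=2), (row=4, col=6)
  Distance 4: (row=0, col=5), (row=1, col=6), (row=2, col=1), (row=3, col=0), (row=4, col=1), (row=4, col=7)
  Distance 5: (row=1, col=1), (row=1, col=7), (row=2, col=0), (row=4, col=0), (row=4, col=8)
  Distance 6: (row=0, col=1), (row=1, col=8)
  Distance 7: (row=0, col=0), (row=0, col=2), (row=0, col=8), (row=1, col=9), (row=2, col=8)
  Distance 8: (row=0, col=9), (row=2, col=9)
  Distance 9: (row=3, col=9)
Total reachable: 40 (grid has 40 open cells total)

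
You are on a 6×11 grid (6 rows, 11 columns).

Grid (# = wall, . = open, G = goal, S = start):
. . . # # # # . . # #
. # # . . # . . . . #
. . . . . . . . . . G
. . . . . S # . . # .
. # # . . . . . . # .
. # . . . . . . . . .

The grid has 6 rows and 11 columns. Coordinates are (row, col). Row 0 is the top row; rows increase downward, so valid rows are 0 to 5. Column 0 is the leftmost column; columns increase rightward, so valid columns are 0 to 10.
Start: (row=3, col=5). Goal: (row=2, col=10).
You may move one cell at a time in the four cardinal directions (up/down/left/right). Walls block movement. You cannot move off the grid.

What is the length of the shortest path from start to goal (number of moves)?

Answer: Shortest path length: 6

Derivation:
BFS from (row=3, col=5) until reaching (row=2, col=10):
  Distance 0: (row=3, col=5)
  Distance 1: (row=2, col=5), (row=3, col=4), (row=4, col=5)
  Distance 2: (row=2, col=4), (row=2, col=6), (row=3, col=3), (row=4, col=4), (row=4, col=6), (row=5, col=5)
  Distance 3: (row=1, col=4), (row=1, col=6), (row=2, col=3), (row=2, col=7), (row=3, col=2), (row=4, col=3), (row=4, col=7), (row=5, col=4), (row=5, col=6)
  Distance 4: (row=1, col=3), (row=1, col=7), (row=2, col=2), (row=2, col=8), (row=3, col=1), (row=3, col=7), (row=4, col=8), (row=5, col=3), (row=5, col=7)
  Distance 5: (row=0, col=7), (row=1, col=8), (row=2, col=1), (row=2, col=9), (row=3, col=0), (row=3, col=8), (row=5, col=2), (row=5, col=8)
  Distance 6: (row=0, col=8), (row=1, col=9), (row=2, col=0), (row=2, col=10), (row=4, col=0), (row=5, col=9)  <- goal reached here
One shortest path (6 moves): (row=3, col=5) -> (row=2, col=5) -> (row=2, col=6) -> (row=2, col=7) -> (row=2, col=8) -> (row=2, col=9) -> (row=2, col=10)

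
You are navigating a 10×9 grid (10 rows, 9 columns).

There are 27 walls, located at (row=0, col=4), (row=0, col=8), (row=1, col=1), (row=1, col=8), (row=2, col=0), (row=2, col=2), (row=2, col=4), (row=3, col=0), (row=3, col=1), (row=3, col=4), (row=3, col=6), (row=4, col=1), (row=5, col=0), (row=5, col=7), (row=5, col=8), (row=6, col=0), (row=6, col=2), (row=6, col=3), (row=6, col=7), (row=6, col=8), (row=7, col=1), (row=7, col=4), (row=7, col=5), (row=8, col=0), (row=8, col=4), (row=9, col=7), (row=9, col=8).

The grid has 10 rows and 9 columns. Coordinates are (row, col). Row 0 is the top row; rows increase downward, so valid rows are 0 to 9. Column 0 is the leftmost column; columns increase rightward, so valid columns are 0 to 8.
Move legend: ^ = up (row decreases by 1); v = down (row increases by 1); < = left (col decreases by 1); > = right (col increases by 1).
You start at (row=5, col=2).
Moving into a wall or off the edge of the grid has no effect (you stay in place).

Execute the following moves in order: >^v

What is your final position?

Answer: Final position: (row=5, col=3)

Derivation:
Start: (row=5, col=2)
  > (right): (row=5, col=2) -> (row=5, col=3)
  ^ (up): (row=5, col=3) -> (row=4, col=3)
  v (down): (row=4, col=3) -> (row=5, col=3)
Final: (row=5, col=3)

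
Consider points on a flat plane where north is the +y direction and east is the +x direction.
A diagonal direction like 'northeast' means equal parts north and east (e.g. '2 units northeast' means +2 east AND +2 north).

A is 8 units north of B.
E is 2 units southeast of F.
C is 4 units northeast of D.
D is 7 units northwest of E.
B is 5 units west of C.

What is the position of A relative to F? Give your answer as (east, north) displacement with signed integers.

Place F at the origin (east=0, north=0).
  E is 2 units southeast of F: delta (east=+2, north=-2); E at (east=2, north=-2).
  D is 7 units northwest of E: delta (east=-7, north=+7); D at (east=-5, north=5).
  C is 4 units northeast of D: delta (east=+4, north=+4); C at (east=-1, north=9).
  B is 5 units west of C: delta (east=-5, north=+0); B at (east=-6, north=9).
  A is 8 units north of B: delta (east=+0, north=+8); A at (east=-6, north=17).
Therefore A relative to F: (east=-6, north=17).

Answer: A is at (east=-6, north=17) relative to F.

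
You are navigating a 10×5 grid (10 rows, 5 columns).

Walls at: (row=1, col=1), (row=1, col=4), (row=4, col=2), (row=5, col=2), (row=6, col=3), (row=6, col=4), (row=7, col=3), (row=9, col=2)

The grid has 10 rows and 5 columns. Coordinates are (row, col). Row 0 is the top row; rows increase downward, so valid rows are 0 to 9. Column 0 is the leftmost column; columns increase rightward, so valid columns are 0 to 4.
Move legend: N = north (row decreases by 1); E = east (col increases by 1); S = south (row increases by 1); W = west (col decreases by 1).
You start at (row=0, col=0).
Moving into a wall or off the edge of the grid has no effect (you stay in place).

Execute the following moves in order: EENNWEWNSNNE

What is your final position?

Answer: Final position: (row=0, col=2)

Derivation:
Start: (row=0, col=0)
  E (east): (row=0, col=0) -> (row=0, col=1)
  E (east): (row=0, col=1) -> (row=0, col=2)
  N (north): blocked, stay at (row=0, col=2)
  N (north): blocked, stay at (row=0, col=2)
  W (west): (row=0, col=2) -> (row=0, col=1)
  E (east): (row=0, col=1) -> (row=0, col=2)
  W (west): (row=0, col=2) -> (row=0, col=1)
  N (north): blocked, stay at (row=0, col=1)
  S (south): blocked, stay at (row=0, col=1)
  N (north): blocked, stay at (row=0, col=1)
  N (north): blocked, stay at (row=0, col=1)
  E (east): (row=0, col=1) -> (row=0, col=2)
Final: (row=0, col=2)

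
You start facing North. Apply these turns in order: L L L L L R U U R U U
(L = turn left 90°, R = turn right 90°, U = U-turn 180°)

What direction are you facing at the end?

Answer: Final heading: East

Derivation:
Start: North
  L (left (90° counter-clockwise)) -> West
  L (left (90° counter-clockwise)) -> South
  L (left (90° counter-clockwise)) -> East
  L (left (90° counter-clockwise)) -> North
  L (left (90° counter-clockwise)) -> West
  R (right (90° clockwise)) -> North
  U (U-turn (180°)) -> South
  U (U-turn (180°)) -> North
  R (right (90° clockwise)) -> East
  U (U-turn (180°)) -> West
  U (U-turn (180°)) -> East
Final: East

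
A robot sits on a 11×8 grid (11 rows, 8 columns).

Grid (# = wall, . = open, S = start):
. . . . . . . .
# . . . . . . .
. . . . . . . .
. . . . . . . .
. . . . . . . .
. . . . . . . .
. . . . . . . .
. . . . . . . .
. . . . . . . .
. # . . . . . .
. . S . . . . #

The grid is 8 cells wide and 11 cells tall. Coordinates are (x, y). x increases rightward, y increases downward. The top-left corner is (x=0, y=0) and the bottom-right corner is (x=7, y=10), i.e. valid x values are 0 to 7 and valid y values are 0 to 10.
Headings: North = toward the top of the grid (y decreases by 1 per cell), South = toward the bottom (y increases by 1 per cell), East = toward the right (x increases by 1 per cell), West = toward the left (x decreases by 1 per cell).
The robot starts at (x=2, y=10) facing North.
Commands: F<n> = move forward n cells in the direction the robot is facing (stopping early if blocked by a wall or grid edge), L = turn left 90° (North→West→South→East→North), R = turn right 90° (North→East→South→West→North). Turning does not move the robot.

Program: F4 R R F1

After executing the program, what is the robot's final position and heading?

Answer: Final position: (x=2, y=7), facing South

Derivation:
Start: (x=2, y=10), facing North
  F4: move forward 4, now at (x=2, y=6)
  R: turn right, now facing East
  R: turn right, now facing South
  F1: move forward 1, now at (x=2, y=7)
Final: (x=2, y=7), facing South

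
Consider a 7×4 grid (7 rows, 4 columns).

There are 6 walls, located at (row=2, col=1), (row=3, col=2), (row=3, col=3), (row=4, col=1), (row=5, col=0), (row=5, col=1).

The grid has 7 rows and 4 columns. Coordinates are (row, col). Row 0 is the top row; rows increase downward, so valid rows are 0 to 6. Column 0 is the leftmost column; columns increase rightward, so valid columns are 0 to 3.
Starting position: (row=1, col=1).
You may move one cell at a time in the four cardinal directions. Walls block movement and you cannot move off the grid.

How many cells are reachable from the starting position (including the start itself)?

Answer: Reachable cells: 14

Derivation:
BFS flood-fill from (row=1, col=1):
  Distance 0: (row=1, col=1)
  Distance 1: (row=0, col=1), (row=1, col=0), (row=1, col=2)
  Distance 2: (row=0, col=0), (row=0, col=2), (row=1, col=3), (row=2, col=0), (row=2, col=2)
  Distance 3: (row=0, col=3), (row=2, col=3), (row=3, col=0)
  Distance 4: (row=3, col=1), (row=4, col=0)
Total reachable: 14 (grid has 22 open cells total)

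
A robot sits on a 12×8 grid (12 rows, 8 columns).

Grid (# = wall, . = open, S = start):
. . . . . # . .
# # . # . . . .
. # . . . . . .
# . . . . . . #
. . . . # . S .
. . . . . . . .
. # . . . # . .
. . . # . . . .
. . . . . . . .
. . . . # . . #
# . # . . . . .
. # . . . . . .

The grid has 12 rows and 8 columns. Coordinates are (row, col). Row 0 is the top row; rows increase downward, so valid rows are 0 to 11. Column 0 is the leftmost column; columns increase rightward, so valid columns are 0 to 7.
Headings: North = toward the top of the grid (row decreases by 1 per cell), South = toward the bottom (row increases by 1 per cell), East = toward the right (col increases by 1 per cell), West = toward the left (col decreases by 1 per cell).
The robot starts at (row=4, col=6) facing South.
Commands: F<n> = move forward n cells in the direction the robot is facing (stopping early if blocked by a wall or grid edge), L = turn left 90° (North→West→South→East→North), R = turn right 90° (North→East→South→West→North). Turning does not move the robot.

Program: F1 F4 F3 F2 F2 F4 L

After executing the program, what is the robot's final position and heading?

Answer: Final position: (row=11, col=6), facing East

Derivation:
Start: (row=4, col=6), facing South
  F1: move forward 1, now at (row=5, col=6)
  F4: move forward 4, now at (row=9, col=6)
  F3: move forward 2/3 (blocked), now at (row=11, col=6)
  F2: move forward 0/2 (blocked), now at (row=11, col=6)
  F2: move forward 0/2 (blocked), now at (row=11, col=6)
  F4: move forward 0/4 (blocked), now at (row=11, col=6)
  L: turn left, now facing East
Final: (row=11, col=6), facing East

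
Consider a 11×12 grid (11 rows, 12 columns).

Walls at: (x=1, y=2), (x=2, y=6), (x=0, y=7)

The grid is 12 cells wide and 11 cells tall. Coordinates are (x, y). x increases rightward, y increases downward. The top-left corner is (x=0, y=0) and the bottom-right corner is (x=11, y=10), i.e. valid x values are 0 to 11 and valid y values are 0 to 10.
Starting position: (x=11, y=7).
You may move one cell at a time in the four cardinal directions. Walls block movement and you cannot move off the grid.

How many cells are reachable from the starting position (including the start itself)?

BFS flood-fill from (x=11, y=7):
  Distance 0: (x=11, y=7)
  Distance 1: (x=11, y=6), (x=10, y=7), (x=11, y=8)
  Distance 2: (x=11, y=5), (x=10, y=6), (x=9, y=7), (x=10, y=8), (x=11, y=9)
  Distance 3: (x=11, y=4), (x=10, y=5), (x=9, y=6), (x=8, y=7), (x=9, y=8), (x=10, y=9), (x=11, y=10)
  Distance 4: (x=11, y=3), (x=10, y=4), (x=9, y=5), (x=8, y=6), (x=7, y=7), (x=8, y=8), (x=9, y=9), (x=10, y=10)
  Distance 5: (x=11, y=2), (x=10, y=3), (x=9, y=4), (x=8, y=5), (x=7, y=6), (x=6, y=7), (x=7, y=8), (x=8, y=9), (x=9, y=10)
  Distance 6: (x=11, y=1), (x=10, y=2), (x=9, y=3), (x=8, y=4), (x=7, y=5), (x=6, y=6), (x=5, y=7), (x=6, y=8), (x=7, y=9), (x=8, y=10)
  Distance 7: (x=11, y=0), (x=10, y=1), (x=9, y=2), (x=8, y=3), (x=7, y=4), (x=6, y=5), (x=5, y=6), (x=4, y=7), (x=5, y=8), (x=6, y=9), (x=7, y=10)
  Distance 8: (x=10, y=0), (x=9, y=1), (x=8, y=2), (x=7, y=3), (x=6, y=4), (x=5, y=5), (x=4, y=6), (x=3, y=7), (x=4, y=8), (x=5, y=9), (x=6, y=10)
  Distance 9: (x=9, y=0), (x=8, y=1), (x=7, y=2), (x=6, y=3), (x=5, y=4), (x=4, y=5), (x=3, y=6), (x=2, y=7), (x=3, y=8), (x=4, y=9), (x=5, y=10)
  Distance 10: (x=8, y=0), (x=7, y=1), (x=6, y=2), (x=5, y=3), (x=4, y=4), (x=3, y=5), (x=1, y=7), (x=2, y=8), (x=3, y=9), (x=4, y=10)
  Distance 11: (x=7, y=0), (x=6, y=1), (x=5, y=2), (x=4, y=3), (x=3, y=4), (x=2, y=5), (x=1, y=6), (x=1, y=8), (x=2, y=9), (x=3, y=10)
  Distance 12: (x=6, y=0), (x=5, y=1), (x=4, y=2), (x=3, y=3), (x=2, y=4), (x=1, y=5), (x=0, y=6), (x=0, y=8), (x=1, y=9), (x=2, y=10)
  Distance 13: (x=5, y=0), (x=4, y=1), (x=3, y=2), (x=2, y=3), (x=1, y=4), (x=0, y=5), (x=0, y=9), (x=1, y=10)
  Distance 14: (x=4, y=0), (x=3, y=1), (x=2, y=2), (x=1, y=3), (x=0, y=4), (x=0, y=10)
  Distance 15: (x=3, y=0), (x=2, y=1), (x=0, y=3)
  Distance 16: (x=2, y=0), (x=1, y=1), (x=0, y=2)
  Distance 17: (x=1, y=0), (x=0, y=1)
  Distance 18: (x=0, y=0)
Total reachable: 129 (grid has 129 open cells total)

Answer: Reachable cells: 129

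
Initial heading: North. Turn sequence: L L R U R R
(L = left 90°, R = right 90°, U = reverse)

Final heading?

Start: North
  L (left (90° counter-clockwise)) -> West
  L (left (90° counter-clockwise)) -> South
  R (right (90° clockwise)) -> West
  U (U-turn (180°)) -> East
  R (right (90° clockwise)) -> South
  R (right (90° clockwise)) -> West
Final: West

Answer: Final heading: West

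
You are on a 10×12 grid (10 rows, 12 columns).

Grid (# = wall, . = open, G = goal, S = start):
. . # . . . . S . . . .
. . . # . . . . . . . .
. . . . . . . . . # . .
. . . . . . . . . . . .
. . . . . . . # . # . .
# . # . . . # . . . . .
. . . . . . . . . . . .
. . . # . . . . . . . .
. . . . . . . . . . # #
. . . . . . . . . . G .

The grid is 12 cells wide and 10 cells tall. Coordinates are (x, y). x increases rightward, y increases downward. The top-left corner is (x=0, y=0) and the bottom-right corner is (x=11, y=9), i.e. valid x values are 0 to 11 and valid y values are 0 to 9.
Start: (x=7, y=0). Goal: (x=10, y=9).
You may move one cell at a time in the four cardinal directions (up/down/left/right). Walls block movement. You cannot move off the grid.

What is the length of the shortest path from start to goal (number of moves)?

Answer: Shortest path length: 12

Derivation:
BFS from (x=7, y=0) until reaching (x=10, y=9):
  Distance 0: (x=7, y=0)
  Distance 1: (x=6, y=0), (x=8, y=0), (x=7, y=1)
  Distance 2: (x=5, y=0), (x=9, y=0), (x=6, y=1), (x=8, y=1), (x=7, y=2)
  Distance 3: (x=4, y=0), (x=10, y=0), (x=5, y=1), (x=9, y=1), (x=6, y=2), (x=8, y=2), (x=7, y=3)
  Distance 4: (x=3, y=0), (x=11, y=0), (x=4, y=1), (x=10, y=1), (x=5, y=2), (x=6, y=3), (x=8, y=3)
  Distance 5: (x=11, y=1), (x=4, y=2), (x=10, y=2), (x=5, y=3), (x=9, y=3), (x=6, y=4), (x=8, y=4)
  Distance 6: (x=3, y=2), (x=11, y=2), (x=4, y=3), (x=10, y=3), (x=5, y=4), (x=8, y=5)
  Distance 7: (x=2, y=2), (x=3, y=3), (x=11, y=3), (x=4, y=4), (x=10, y=4), (x=5, y=5), (x=7, y=5), (x=9, y=5), (x=8, y=6)
  Distance 8: (x=2, y=1), (x=1, y=2), (x=2, y=3), (x=3, y=4), (x=11, y=4), (x=4, y=5), (x=10, y=5), (x=5, y=6), (x=7, y=6), (x=9, y=6), (x=8, y=7)
  Distance 9: (x=1, y=1), (x=0, y=2), (x=1, y=3), (x=2, y=4), (x=3, y=5), (x=11, y=5), (x=4, y=6), (x=6, y=6), (x=10, y=6), (x=5, y=7), (x=7, y=7), (x=9, y=7), (x=8, y=8)
  Distance 10: (x=1, y=0), (x=0, y=1), (x=0, y=3), (x=1, y=4), (x=3, y=6), (x=11, y=6), (x=4, y=7), (x=6, y=7), (x=10, y=7), (x=5, y=8), (x=7, y=8), (x=9, y=8), (x=8, y=9)
  Distance 11: (x=0, y=0), (x=0, y=4), (x=1, y=5), (x=2, y=6), (x=11, y=7), (x=4, y=8), (x=6, y=8), (x=5, y=9), (x=7, y=9), (x=9, y=9)
  Distance 12: (x=1, y=6), (x=2, y=7), (x=3, y=8), (x=4, y=9), (x=6, y=9), (x=10, y=9)  <- goal reached here
One shortest path (12 moves): (x=7, y=0) -> (x=8, y=0) -> (x=8, y=1) -> (x=8, y=2) -> (x=8, y=3) -> (x=8, y=4) -> (x=8, y=5) -> (x=9, y=5) -> (x=9, y=6) -> (x=9, y=7) -> (x=9, y=8) -> (x=9, y=9) -> (x=10, y=9)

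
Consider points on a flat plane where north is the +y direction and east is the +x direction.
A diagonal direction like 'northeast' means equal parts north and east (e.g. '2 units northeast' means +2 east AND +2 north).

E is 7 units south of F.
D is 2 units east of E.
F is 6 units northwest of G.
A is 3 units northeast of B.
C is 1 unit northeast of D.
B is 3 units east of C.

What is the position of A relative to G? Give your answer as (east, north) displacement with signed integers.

Place G at the origin (east=0, north=0).
  F is 6 units northwest of G: delta (east=-6, north=+6); F at (east=-6, north=6).
  E is 7 units south of F: delta (east=+0, north=-7); E at (east=-6, north=-1).
  D is 2 units east of E: delta (east=+2, north=+0); D at (east=-4, north=-1).
  C is 1 unit northeast of D: delta (east=+1, north=+1); C at (east=-3, north=0).
  B is 3 units east of C: delta (east=+3, north=+0); B at (east=0, north=0).
  A is 3 units northeast of B: delta (east=+3, north=+3); A at (east=3, north=3).
Therefore A relative to G: (east=3, north=3).

Answer: A is at (east=3, north=3) relative to G.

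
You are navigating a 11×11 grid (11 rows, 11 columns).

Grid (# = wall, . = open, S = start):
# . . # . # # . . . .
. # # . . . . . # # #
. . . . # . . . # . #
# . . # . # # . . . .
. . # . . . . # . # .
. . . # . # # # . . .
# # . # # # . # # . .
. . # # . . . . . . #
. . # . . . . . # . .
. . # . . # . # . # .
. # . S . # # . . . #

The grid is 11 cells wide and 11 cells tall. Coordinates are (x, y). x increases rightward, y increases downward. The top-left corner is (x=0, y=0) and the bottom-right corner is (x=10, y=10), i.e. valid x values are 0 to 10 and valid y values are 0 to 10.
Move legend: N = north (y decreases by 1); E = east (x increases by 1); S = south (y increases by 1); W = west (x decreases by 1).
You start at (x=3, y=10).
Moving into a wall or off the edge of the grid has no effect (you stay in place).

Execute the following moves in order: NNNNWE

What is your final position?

Answer: Final position: (x=4, y=8)

Derivation:
Start: (x=3, y=10)
  N (north): (x=3, y=10) -> (x=3, y=9)
  N (north): (x=3, y=9) -> (x=3, y=8)
  N (north): blocked, stay at (x=3, y=8)
  N (north): blocked, stay at (x=3, y=8)
  W (west): blocked, stay at (x=3, y=8)
  E (east): (x=3, y=8) -> (x=4, y=8)
Final: (x=4, y=8)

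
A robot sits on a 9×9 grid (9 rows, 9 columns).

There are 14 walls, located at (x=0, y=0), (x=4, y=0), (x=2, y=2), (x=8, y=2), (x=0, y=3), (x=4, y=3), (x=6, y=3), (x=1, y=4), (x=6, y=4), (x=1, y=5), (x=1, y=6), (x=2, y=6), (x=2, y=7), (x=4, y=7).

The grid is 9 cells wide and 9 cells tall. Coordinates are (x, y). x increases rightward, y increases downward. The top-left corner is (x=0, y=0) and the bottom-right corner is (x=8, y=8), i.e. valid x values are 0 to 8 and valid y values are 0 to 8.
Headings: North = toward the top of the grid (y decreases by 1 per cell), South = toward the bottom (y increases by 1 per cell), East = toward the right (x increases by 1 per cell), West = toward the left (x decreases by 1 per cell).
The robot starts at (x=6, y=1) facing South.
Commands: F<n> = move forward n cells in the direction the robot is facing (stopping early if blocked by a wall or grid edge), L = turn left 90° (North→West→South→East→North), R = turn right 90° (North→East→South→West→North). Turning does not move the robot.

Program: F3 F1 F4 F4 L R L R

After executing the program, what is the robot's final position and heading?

Answer: Final position: (x=6, y=2), facing South

Derivation:
Start: (x=6, y=1), facing South
  F3: move forward 1/3 (blocked), now at (x=6, y=2)
  F1: move forward 0/1 (blocked), now at (x=6, y=2)
  F4: move forward 0/4 (blocked), now at (x=6, y=2)
  F4: move forward 0/4 (blocked), now at (x=6, y=2)
  L: turn left, now facing East
  R: turn right, now facing South
  L: turn left, now facing East
  R: turn right, now facing South
Final: (x=6, y=2), facing South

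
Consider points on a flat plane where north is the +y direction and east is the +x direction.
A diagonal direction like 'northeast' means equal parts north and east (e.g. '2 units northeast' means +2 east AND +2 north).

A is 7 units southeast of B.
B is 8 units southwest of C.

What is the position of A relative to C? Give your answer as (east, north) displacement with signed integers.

Place C at the origin (east=0, north=0).
  B is 8 units southwest of C: delta (east=-8, north=-8); B at (east=-8, north=-8).
  A is 7 units southeast of B: delta (east=+7, north=-7); A at (east=-1, north=-15).
Therefore A relative to C: (east=-1, north=-15).

Answer: A is at (east=-1, north=-15) relative to C.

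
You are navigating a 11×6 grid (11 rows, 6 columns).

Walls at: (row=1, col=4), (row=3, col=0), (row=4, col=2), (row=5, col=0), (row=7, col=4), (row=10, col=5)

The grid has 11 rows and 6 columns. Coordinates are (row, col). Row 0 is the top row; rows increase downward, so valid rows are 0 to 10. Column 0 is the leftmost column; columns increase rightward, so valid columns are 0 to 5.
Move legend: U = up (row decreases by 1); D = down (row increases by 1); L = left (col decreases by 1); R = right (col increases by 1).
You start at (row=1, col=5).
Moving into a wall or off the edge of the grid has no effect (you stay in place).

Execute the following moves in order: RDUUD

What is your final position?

Start: (row=1, col=5)
  R (right): blocked, stay at (row=1, col=5)
  D (down): (row=1, col=5) -> (row=2, col=5)
  U (up): (row=2, col=5) -> (row=1, col=5)
  U (up): (row=1, col=5) -> (row=0, col=5)
  D (down): (row=0, col=5) -> (row=1, col=5)
Final: (row=1, col=5)

Answer: Final position: (row=1, col=5)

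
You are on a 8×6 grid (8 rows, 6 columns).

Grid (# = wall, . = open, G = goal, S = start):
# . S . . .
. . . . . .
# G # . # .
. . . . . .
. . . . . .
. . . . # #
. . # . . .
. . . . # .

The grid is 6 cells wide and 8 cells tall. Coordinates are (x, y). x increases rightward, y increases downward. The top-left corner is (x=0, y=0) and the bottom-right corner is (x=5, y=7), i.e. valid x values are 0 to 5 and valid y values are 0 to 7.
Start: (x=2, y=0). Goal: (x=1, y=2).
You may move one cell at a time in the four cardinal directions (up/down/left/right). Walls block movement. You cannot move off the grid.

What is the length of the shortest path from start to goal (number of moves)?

BFS from (x=2, y=0) until reaching (x=1, y=2):
  Distance 0: (x=2, y=0)
  Distance 1: (x=1, y=0), (x=3, y=0), (x=2, y=1)
  Distance 2: (x=4, y=0), (x=1, y=1), (x=3, y=1)
  Distance 3: (x=5, y=0), (x=0, y=1), (x=4, y=1), (x=1, y=2), (x=3, y=2)  <- goal reached here
One shortest path (3 moves): (x=2, y=0) -> (x=1, y=0) -> (x=1, y=1) -> (x=1, y=2)

Answer: Shortest path length: 3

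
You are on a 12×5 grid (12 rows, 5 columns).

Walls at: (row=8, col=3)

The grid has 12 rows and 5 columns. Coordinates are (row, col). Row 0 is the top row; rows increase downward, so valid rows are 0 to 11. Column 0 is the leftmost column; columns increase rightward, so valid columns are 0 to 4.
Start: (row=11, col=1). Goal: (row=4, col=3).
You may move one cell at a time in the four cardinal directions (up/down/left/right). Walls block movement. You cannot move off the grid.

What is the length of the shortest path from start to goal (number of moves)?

Answer: Shortest path length: 9

Derivation:
BFS from (row=11, col=1) until reaching (row=4, col=3):
  Distance 0: (row=11, col=1)
  Distance 1: (row=10, col=1), (row=11, col=0), (row=11, col=2)
  Distance 2: (row=9, col=1), (row=10, col=0), (row=10, col=2), (row=11, col=3)
  Distance 3: (row=8, col=1), (row=9, col=0), (row=9, col=2), (row=10, col=3), (row=11, col=4)
  Distance 4: (row=7, col=1), (row=8, col=0), (row=8, col=2), (row=9, col=3), (row=10, col=4)
  Distance 5: (row=6, col=1), (row=7, col=0), (row=7, col=2), (row=9, col=4)
  Distance 6: (row=5, col=1), (row=6, col=0), (row=6, col=2), (row=7, col=3), (row=8, col=4)
  Distance 7: (row=4, col=1), (row=5, col=0), (row=5, col=2), (row=6, col=3), (row=7, col=4)
  Distance 8: (row=3, col=1), (row=4, col=0), (row=4, col=2), (row=5, col=3), (row=6, col=4)
  Distance 9: (row=2, col=1), (row=3, col=0), (row=3, col=2), (row=4, col=3), (row=5, col=4)  <- goal reached here
One shortest path (9 moves): (row=11, col=1) -> (row=11, col=2) -> (row=10, col=2) -> (row=9, col=2) -> (row=8, col=2) -> (row=7, col=2) -> (row=7, col=3) -> (row=6, col=3) -> (row=5, col=3) -> (row=4, col=3)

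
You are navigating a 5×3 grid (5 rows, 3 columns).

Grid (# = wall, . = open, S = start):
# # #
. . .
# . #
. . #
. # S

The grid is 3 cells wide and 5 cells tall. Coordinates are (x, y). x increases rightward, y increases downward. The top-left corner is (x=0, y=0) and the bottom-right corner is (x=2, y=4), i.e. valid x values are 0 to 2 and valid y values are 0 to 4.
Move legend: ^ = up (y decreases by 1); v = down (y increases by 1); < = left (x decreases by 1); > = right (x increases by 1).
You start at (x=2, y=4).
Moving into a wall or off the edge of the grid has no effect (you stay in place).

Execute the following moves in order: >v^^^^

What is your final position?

Start: (x=2, y=4)
  > (right): blocked, stay at (x=2, y=4)
  v (down): blocked, stay at (x=2, y=4)
  [×4]^ (up): blocked, stay at (x=2, y=4)
Final: (x=2, y=4)

Answer: Final position: (x=2, y=4)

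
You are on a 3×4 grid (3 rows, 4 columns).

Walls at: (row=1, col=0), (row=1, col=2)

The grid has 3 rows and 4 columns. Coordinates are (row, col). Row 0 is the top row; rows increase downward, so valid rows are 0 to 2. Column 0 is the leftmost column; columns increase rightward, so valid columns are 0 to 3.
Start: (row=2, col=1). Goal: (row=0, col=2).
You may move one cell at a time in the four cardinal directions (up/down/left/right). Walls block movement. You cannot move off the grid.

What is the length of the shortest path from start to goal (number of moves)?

Answer: Shortest path length: 3

Derivation:
BFS from (row=2, col=1) until reaching (row=0, col=2):
  Distance 0: (row=2, col=1)
  Distance 1: (row=1, col=1), (row=2, col=0), (row=2, col=2)
  Distance 2: (row=0, col=1), (row=2, col=3)
  Distance 3: (row=0, col=0), (row=0, col=2), (row=1, col=3)  <- goal reached here
One shortest path (3 moves): (row=2, col=1) -> (row=1, col=1) -> (row=0, col=1) -> (row=0, col=2)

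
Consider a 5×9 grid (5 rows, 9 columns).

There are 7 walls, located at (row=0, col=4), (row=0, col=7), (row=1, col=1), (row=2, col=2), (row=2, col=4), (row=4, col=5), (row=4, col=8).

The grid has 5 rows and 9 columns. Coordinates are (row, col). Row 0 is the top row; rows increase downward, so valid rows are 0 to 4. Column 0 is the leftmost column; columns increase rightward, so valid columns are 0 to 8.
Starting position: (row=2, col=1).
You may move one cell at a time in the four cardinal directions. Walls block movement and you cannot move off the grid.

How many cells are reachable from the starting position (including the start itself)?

Answer: Reachable cells: 38

Derivation:
BFS flood-fill from (row=2, col=1):
  Distance 0: (row=2, col=1)
  Distance 1: (row=2, col=0), (row=3, col=1)
  Distance 2: (row=1, col=0), (row=3, col=0), (row=3, col=2), (row=4, col=1)
  Distance 3: (row=0, col=0), (row=3, col=3), (row=4, col=0), (row=4, col=2)
  Distance 4: (row=0, col=1), (row=2, col=3), (row=3, col=4), (row=4, col=3)
  Distance 5: (row=0, col=2), (row=1, col=3), (row=3, col=5), (row=4, col=4)
  Distance 6: (row=0, col=3), (row=1, col=2), (row=1, col=4), (row=2, col=5), (row=3, col=6)
  Distance 7: (row=1, col=5), (row=2, col=6), (row=3, col=7), (row=4, col=6)
  Distance 8: (row=0, col=5), (row=1, col=6), (row=2, col=7), (row=3, col=8), (row=4, col=7)
  Distance 9: (row=0, col=6), (row=1, col=7), (row=2, col=8)
  Distance 10: (row=1, col=8)
  Distance 11: (row=0, col=8)
Total reachable: 38 (grid has 38 open cells total)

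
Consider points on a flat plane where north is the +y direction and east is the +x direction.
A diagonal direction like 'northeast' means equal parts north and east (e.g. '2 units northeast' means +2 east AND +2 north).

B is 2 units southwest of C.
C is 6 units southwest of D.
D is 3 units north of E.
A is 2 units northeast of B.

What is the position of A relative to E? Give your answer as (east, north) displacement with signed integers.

Answer: A is at (east=-6, north=-3) relative to E.

Derivation:
Place E at the origin (east=0, north=0).
  D is 3 units north of E: delta (east=+0, north=+3); D at (east=0, north=3).
  C is 6 units southwest of D: delta (east=-6, north=-6); C at (east=-6, north=-3).
  B is 2 units southwest of C: delta (east=-2, north=-2); B at (east=-8, north=-5).
  A is 2 units northeast of B: delta (east=+2, north=+2); A at (east=-6, north=-3).
Therefore A relative to E: (east=-6, north=-3).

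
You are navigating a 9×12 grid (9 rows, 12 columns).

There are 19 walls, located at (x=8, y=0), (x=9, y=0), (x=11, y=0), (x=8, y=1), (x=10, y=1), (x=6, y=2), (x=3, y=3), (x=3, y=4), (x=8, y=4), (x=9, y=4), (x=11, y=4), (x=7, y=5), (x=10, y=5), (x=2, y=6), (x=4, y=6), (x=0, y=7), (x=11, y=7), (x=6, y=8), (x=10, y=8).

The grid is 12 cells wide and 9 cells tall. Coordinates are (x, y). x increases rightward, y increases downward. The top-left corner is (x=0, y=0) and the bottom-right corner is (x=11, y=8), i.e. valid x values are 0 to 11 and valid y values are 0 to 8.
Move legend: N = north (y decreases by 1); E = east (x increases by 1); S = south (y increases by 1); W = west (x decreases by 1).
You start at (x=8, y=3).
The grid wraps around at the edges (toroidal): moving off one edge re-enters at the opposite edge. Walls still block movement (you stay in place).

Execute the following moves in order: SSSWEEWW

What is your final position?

Start: (x=8, y=3)
  [×3]S (south): blocked, stay at (x=8, y=3)
  W (west): (x=8, y=3) -> (x=7, y=3)
  E (east): (x=7, y=3) -> (x=8, y=3)
  E (east): (x=8, y=3) -> (x=9, y=3)
  W (west): (x=9, y=3) -> (x=8, y=3)
  W (west): (x=8, y=3) -> (x=7, y=3)
Final: (x=7, y=3)

Answer: Final position: (x=7, y=3)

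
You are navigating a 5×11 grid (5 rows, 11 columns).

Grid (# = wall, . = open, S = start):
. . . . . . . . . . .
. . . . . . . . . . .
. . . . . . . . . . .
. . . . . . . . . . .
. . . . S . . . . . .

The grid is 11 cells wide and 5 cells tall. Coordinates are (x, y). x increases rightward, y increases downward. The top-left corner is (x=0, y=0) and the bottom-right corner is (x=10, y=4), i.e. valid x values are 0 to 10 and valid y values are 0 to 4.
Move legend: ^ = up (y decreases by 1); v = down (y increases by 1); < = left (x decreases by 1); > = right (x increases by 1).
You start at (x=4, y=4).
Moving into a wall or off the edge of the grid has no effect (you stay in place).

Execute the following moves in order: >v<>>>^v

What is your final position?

Start: (x=4, y=4)
  > (right): (x=4, y=4) -> (x=5, y=4)
  v (down): blocked, stay at (x=5, y=4)
  < (left): (x=5, y=4) -> (x=4, y=4)
  > (right): (x=4, y=4) -> (x=5, y=4)
  > (right): (x=5, y=4) -> (x=6, y=4)
  > (right): (x=6, y=4) -> (x=7, y=4)
  ^ (up): (x=7, y=4) -> (x=7, y=3)
  v (down): (x=7, y=3) -> (x=7, y=4)
Final: (x=7, y=4)

Answer: Final position: (x=7, y=4)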